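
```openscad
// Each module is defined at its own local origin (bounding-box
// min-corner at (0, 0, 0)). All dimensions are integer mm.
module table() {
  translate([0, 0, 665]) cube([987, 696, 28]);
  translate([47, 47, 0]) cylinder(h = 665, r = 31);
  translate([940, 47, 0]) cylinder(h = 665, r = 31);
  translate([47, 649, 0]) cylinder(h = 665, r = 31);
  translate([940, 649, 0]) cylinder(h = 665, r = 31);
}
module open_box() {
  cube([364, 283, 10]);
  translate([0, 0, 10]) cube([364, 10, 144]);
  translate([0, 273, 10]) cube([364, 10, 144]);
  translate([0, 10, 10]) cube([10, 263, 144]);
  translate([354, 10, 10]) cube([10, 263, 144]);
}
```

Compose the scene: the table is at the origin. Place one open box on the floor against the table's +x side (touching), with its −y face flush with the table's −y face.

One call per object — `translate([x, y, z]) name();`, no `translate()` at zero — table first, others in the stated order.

table();
translate([987, 0, 0]) open_box();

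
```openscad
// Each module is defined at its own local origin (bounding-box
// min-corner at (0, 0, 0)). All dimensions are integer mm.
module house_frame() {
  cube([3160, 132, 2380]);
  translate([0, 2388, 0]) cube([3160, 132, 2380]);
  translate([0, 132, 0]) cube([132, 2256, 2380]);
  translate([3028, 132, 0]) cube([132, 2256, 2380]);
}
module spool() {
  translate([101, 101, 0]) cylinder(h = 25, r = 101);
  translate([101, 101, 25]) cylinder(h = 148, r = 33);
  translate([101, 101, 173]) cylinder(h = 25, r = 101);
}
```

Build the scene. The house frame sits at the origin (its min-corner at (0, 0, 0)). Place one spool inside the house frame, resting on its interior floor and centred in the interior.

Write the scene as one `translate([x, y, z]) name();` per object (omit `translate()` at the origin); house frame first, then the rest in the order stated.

house_frame();
translate([1479, 1159, 0]) spool();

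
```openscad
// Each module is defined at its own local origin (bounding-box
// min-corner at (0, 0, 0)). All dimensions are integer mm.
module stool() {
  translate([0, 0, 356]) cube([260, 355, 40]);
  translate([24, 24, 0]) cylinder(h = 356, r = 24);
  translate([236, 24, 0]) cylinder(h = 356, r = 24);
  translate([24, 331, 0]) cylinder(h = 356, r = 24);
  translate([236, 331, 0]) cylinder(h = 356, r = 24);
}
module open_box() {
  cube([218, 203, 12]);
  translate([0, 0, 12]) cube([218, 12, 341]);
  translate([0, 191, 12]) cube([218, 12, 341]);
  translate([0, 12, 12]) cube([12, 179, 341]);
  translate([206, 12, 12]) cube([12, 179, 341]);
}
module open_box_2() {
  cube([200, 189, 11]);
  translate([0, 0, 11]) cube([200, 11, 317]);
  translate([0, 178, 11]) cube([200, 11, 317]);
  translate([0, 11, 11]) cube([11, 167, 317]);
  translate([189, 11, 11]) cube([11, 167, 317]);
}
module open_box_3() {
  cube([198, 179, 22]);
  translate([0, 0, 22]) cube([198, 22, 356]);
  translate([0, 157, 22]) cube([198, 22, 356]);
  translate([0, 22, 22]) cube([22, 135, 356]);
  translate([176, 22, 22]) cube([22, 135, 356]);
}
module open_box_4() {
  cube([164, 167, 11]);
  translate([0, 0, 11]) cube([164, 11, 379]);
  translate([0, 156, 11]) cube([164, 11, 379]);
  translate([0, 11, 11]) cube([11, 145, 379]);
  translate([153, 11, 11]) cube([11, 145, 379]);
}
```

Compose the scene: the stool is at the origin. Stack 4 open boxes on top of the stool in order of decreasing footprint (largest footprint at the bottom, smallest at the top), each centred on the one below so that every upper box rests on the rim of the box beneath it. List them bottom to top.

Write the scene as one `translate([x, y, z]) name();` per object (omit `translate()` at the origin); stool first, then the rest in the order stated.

stool();
translate([21, 76, 396]) open_box();
translate([30, 83, 749]) open_box_2();
translate([31, 88, 1077]) open_box_3();
translate([48, 94, 1455]) open_box_4();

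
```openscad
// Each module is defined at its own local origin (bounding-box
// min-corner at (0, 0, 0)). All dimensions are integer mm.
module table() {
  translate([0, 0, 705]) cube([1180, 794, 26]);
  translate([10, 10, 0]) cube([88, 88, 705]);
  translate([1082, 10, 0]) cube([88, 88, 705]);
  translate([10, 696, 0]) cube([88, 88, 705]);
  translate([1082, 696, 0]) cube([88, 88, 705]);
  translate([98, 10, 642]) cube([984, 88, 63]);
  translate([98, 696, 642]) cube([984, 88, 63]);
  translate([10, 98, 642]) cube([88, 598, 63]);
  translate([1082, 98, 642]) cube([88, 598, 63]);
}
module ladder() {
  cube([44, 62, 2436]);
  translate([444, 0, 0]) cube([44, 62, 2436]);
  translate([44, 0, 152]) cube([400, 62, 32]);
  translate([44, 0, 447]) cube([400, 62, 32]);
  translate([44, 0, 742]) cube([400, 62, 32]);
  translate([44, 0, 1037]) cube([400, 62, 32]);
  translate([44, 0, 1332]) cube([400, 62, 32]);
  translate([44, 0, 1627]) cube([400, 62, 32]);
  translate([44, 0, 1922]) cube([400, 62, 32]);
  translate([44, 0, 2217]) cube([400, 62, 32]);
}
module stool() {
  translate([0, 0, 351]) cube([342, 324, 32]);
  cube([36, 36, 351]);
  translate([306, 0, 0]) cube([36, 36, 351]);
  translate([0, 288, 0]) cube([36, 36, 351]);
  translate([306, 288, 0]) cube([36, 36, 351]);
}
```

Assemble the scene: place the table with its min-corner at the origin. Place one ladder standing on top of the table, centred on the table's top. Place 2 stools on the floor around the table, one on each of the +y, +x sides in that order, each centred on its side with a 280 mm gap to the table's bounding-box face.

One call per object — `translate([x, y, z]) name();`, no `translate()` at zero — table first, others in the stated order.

table();
translate([346, 366, 731]) ladder();
translate([419, 1074, 0]) stool();
translate([1460, 235, 0]) stool();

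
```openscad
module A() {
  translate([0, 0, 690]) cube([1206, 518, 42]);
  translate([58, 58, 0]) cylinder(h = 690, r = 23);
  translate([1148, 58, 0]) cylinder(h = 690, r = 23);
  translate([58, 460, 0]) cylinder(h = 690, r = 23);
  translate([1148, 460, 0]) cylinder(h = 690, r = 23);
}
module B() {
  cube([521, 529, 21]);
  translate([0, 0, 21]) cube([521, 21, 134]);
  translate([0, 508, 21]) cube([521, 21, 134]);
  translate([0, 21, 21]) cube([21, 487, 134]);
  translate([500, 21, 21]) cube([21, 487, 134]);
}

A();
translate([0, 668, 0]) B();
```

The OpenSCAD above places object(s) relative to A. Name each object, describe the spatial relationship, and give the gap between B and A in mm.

A is a table. B is an open box. The open box is on the floor beside the table on its +y side. The gap between the open box and the table is 150 mm.

The open box's nearest face is 150 mm from the table's +y face.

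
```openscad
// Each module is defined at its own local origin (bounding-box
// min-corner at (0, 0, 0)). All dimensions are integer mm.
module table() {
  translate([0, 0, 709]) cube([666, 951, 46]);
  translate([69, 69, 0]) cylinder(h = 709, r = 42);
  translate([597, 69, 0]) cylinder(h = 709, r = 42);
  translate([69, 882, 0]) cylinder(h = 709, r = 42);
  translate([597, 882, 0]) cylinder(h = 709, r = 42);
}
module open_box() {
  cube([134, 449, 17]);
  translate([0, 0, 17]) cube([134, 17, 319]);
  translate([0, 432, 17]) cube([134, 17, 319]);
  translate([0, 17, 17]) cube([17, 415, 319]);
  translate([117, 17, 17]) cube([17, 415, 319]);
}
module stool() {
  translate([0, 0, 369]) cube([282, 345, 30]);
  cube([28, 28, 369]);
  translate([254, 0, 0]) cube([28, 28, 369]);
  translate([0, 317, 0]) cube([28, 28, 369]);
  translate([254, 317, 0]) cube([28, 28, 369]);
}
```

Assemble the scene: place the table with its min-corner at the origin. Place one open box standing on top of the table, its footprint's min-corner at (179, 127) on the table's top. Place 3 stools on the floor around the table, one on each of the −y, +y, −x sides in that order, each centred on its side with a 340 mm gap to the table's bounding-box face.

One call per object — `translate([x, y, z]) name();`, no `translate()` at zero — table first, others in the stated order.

table();
translate([179, 127, 755]) open_box();
translate([192, -685, 0]) stool();
translate([192, 1291, 0]) stool();
translate([-622, 303, 0]) stool();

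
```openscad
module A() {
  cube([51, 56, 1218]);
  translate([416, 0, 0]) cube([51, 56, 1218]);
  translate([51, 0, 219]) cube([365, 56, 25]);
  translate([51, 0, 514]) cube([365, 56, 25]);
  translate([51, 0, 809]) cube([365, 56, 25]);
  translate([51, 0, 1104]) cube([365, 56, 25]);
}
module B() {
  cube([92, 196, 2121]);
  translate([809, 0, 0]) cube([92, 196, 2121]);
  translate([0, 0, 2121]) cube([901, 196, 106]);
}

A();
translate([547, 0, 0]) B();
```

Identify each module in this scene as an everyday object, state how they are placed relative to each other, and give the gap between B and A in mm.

A is a ladder. B is a door frame. The door frame is on the floor beside the ladder on its +x side. The gap between the door frame and the ladder is 80 mm.

The door frame's nearest face is 80 mm from the ladder's +x face.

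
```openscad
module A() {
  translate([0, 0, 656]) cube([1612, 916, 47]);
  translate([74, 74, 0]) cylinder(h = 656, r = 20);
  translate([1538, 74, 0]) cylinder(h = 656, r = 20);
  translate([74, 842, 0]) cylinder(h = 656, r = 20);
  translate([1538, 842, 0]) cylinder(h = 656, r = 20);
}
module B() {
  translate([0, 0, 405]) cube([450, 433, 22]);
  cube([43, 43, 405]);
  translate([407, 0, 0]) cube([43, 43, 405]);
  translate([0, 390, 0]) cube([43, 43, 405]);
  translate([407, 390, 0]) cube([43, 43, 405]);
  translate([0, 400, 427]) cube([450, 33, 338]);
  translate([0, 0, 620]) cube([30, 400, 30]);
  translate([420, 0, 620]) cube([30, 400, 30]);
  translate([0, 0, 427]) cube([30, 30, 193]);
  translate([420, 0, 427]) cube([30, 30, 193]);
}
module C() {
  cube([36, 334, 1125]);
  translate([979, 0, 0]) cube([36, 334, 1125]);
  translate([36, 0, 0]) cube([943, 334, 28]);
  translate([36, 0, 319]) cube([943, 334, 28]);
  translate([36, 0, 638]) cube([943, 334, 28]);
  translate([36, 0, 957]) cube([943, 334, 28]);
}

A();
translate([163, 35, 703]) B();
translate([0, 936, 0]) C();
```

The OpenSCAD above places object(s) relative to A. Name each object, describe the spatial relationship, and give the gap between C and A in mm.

A is a table. B is a chair. C is a bookshelf. The chair is on top of the table. The bookshelf is on the floor beside the table on its +y side. The gap between the bookshelf and the table is 20 mm.

The bookshelf's nearest face is 20 mm from the table's +y face.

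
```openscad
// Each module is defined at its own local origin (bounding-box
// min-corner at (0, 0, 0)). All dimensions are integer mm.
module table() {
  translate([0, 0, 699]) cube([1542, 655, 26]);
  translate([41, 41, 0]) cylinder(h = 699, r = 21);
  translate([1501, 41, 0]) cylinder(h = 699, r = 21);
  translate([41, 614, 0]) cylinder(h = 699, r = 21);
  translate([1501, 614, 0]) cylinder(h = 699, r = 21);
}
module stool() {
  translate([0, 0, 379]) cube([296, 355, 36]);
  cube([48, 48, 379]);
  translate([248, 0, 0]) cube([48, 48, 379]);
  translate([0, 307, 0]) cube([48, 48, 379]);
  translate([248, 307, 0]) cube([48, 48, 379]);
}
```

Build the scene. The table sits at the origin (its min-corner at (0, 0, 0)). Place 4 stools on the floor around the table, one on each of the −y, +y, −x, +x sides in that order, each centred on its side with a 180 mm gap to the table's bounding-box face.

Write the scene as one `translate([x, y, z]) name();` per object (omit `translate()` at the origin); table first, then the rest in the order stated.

table();
translate([623, -535, 0]) stool();
translate([623, 835, 0]) stool();
translate([-476, 150, 0]) stool();
translate([1722, 150, 0]) stool();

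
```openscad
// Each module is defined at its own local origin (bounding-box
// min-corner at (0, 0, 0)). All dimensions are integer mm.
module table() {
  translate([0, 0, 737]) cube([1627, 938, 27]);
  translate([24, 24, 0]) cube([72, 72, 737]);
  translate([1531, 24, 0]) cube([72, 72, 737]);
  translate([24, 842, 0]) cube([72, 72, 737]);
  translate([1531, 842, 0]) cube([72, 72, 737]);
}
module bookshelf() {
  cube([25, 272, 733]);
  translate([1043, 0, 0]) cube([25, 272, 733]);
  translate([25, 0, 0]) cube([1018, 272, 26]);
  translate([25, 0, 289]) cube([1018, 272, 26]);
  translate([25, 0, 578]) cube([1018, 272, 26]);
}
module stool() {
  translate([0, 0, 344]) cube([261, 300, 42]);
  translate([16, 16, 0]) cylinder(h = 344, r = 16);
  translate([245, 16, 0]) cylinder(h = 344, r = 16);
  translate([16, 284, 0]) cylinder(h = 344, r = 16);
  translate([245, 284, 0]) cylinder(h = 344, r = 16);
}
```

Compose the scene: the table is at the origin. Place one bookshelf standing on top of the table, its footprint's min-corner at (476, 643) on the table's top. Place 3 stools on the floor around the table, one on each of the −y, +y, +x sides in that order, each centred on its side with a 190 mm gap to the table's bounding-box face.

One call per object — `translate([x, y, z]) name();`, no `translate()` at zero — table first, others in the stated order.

table();
translate([476, 643, 764]) bookshelf();
translate([683, -490, 0]) stool();
translate([683, 1128, 0]) stool();
translate([1817, 319, 0]) stool();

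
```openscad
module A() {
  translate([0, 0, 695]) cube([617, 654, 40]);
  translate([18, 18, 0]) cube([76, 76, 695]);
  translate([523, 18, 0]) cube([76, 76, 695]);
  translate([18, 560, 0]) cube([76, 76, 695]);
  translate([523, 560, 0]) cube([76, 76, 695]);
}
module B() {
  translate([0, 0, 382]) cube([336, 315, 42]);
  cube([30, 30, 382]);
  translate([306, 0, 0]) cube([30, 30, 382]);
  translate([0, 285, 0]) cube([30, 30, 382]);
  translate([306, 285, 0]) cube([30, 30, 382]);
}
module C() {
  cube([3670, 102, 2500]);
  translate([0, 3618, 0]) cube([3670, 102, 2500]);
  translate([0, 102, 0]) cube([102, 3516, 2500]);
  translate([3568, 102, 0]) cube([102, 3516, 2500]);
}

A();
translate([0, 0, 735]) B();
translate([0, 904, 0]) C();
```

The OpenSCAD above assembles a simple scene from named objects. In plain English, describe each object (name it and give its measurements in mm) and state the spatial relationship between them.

A is a table with a 617×654 mm rectangular top, 40 mm thick, top surface at z = 735 mm, supported by four 76×76 mm square legs, each inset 18 mm from the nearest pair of top edges, running from the floor.

B is a simple wooden stool: a rectangular seat 336 mm (x) by 315 mm (y), 42 mm thick, top face at z = 424 mm, on four square legs, each 30×30 mm in cross-section. The legs rest on z = 0, each flush with a corner of the seat.

C is a box-shaped house frame (walls only): outside footprint 3670×3720 mm, wall height 2500 mm, wall thickness 102 mm. The two y-facing walls run the full x-width; the two x-facing walls fit between the inner faces of the y-facing walls.

The stool is on top of the table. The house frame is on the floor beside the table on its +y side.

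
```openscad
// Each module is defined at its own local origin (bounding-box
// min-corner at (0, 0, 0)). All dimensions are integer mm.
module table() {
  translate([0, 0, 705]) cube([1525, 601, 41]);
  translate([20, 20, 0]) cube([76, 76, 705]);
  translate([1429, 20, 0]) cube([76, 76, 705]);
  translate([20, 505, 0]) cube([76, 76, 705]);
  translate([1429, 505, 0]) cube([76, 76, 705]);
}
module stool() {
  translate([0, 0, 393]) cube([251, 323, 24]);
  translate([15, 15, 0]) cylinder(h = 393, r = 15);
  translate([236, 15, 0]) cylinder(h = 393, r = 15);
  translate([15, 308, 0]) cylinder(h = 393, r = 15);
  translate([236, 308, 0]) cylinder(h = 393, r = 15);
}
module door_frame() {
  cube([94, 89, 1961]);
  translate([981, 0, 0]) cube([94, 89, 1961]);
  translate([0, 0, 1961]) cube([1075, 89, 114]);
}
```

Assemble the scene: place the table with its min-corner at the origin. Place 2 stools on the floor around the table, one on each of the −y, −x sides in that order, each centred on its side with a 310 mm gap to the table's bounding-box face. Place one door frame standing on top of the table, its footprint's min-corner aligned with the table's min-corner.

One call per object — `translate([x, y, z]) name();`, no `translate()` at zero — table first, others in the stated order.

table();
translate([637, -633, 0]) stool();
translate([-561, 139, 0]) stool();
translate([0, 0, 746]) door_frame();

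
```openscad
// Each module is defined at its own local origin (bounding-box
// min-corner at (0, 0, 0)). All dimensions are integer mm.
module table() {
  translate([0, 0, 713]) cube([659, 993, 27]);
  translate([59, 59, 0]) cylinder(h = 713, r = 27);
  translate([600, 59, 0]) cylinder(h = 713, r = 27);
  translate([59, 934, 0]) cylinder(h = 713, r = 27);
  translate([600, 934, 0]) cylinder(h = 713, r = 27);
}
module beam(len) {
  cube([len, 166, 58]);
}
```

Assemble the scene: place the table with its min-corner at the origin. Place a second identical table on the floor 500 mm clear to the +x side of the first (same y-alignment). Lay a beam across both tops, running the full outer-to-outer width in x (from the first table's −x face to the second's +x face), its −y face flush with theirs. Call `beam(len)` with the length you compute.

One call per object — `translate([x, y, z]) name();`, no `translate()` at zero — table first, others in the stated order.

table();
translate([1159, 0, 0]) table();
translate([0, 0, 740]) beam(1818);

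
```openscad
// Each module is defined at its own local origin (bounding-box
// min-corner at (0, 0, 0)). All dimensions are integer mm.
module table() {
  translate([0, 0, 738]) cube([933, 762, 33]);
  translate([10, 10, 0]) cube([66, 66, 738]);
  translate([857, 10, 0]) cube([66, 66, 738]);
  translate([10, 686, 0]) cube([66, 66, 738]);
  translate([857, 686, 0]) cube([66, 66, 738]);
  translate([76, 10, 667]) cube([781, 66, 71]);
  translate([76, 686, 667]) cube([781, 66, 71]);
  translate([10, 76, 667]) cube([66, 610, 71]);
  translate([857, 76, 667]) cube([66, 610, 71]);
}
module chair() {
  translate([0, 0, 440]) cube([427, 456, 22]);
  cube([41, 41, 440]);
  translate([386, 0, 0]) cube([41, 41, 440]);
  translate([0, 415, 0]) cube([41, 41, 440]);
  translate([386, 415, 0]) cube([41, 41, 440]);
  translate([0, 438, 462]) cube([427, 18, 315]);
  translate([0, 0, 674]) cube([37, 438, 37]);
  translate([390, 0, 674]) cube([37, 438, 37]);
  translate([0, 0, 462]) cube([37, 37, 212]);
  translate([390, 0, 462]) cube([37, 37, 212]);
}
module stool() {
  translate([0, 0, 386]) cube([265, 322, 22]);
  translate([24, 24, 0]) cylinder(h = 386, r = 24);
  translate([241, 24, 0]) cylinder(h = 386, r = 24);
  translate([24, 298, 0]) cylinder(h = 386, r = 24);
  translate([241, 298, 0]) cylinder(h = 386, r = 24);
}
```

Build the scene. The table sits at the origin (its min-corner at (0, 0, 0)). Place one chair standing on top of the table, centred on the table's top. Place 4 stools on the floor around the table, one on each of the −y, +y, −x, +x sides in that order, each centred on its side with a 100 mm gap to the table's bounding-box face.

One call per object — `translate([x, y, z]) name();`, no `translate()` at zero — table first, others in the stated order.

table();
translate([253, 153, 771]) chair();
translate([334, -422, 0]) stool();
translate([334, 862, 0]) stool();
translate([-365, 220, 0]) stool();
translate([1033, 220, 0]) stool();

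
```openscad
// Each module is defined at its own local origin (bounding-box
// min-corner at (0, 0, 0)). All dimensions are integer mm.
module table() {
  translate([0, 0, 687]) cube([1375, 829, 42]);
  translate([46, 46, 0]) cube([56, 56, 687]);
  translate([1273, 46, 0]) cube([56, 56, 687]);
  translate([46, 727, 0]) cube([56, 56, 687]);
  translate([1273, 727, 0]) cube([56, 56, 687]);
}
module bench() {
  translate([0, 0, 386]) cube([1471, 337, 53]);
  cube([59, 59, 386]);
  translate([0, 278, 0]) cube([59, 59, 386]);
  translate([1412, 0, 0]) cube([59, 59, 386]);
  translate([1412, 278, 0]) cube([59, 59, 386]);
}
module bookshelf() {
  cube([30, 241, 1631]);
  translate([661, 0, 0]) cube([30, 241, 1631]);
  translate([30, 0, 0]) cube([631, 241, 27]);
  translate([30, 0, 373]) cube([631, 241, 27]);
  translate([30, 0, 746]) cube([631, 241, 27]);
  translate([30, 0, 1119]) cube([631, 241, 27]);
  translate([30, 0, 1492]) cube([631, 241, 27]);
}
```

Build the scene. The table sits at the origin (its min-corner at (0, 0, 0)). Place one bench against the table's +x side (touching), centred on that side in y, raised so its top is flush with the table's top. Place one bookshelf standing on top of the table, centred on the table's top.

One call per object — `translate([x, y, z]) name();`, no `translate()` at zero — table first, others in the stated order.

table();
translate([1375, 246, 290]) bench();
translate([342, 294, 729]) bookshelf();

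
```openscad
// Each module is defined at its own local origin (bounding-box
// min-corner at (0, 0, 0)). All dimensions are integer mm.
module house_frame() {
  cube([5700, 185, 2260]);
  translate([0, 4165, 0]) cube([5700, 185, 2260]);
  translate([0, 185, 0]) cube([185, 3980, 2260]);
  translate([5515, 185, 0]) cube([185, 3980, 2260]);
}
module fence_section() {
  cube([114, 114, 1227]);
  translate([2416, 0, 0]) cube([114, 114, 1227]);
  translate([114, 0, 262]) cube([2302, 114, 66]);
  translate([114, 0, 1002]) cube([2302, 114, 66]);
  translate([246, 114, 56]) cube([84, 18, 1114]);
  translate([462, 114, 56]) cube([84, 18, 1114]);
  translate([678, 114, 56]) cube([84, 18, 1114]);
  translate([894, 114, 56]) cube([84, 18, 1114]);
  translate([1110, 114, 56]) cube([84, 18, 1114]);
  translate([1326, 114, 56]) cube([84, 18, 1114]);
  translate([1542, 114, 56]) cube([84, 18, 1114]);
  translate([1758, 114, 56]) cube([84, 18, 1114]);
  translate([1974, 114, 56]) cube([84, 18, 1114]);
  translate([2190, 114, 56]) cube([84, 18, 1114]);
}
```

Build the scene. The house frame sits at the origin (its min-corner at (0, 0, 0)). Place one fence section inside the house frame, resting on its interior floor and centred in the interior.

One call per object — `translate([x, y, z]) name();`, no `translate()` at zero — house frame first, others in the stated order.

house_frame();
translate([1585, 2109, 0]) fence_section();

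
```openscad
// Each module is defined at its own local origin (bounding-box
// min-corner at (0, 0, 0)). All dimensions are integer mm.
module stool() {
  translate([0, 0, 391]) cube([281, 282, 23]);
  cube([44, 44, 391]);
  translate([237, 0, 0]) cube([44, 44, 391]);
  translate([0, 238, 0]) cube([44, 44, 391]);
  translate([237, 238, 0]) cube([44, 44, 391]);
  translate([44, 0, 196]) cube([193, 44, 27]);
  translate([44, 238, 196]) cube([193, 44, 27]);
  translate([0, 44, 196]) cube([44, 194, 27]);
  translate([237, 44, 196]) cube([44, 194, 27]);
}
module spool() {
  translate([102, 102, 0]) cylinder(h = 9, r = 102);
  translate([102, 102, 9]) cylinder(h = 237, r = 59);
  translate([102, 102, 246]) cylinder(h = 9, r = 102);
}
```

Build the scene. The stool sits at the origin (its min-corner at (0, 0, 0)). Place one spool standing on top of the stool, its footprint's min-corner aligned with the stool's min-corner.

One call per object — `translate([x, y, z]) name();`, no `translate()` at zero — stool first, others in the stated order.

stool();
translate([0, 0, 414]) spool();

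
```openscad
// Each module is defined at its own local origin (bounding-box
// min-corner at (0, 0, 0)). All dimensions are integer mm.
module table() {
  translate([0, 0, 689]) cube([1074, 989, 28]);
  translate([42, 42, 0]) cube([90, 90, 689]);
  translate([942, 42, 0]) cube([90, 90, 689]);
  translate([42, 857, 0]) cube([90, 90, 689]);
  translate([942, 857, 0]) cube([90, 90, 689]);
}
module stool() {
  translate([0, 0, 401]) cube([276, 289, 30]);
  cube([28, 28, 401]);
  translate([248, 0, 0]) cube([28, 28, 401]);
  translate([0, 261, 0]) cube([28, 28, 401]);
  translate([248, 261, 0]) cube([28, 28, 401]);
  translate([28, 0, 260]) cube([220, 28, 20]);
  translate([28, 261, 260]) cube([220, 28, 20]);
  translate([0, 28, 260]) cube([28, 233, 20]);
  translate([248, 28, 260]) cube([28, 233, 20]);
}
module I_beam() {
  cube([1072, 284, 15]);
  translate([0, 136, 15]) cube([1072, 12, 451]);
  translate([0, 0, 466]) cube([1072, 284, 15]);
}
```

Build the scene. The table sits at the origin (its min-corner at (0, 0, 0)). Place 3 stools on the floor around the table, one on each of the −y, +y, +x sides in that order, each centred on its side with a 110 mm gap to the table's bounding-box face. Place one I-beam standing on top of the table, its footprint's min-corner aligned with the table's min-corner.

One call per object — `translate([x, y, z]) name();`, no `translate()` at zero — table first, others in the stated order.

table();
translate([399, -399, 0]) stool();
translate([399, 1099, 0]) stool();
translate([1184, 350, 0]) stool();
translate([0, 0, 717]) I_beam();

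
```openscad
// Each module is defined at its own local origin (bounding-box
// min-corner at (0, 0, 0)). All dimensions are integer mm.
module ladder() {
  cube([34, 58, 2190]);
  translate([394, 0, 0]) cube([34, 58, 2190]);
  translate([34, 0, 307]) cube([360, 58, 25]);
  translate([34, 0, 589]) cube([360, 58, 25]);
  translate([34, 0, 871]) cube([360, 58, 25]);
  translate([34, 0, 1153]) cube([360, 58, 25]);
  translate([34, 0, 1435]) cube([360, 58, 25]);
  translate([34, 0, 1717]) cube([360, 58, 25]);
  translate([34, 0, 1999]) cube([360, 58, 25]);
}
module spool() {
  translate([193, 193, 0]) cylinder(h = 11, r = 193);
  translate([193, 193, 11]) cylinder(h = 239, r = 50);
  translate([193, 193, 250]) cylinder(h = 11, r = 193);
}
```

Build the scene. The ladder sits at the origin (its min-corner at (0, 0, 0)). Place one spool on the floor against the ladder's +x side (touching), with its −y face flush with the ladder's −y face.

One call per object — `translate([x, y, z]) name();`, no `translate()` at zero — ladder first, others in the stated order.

ladder();
translate([428, 0, 0]) spool();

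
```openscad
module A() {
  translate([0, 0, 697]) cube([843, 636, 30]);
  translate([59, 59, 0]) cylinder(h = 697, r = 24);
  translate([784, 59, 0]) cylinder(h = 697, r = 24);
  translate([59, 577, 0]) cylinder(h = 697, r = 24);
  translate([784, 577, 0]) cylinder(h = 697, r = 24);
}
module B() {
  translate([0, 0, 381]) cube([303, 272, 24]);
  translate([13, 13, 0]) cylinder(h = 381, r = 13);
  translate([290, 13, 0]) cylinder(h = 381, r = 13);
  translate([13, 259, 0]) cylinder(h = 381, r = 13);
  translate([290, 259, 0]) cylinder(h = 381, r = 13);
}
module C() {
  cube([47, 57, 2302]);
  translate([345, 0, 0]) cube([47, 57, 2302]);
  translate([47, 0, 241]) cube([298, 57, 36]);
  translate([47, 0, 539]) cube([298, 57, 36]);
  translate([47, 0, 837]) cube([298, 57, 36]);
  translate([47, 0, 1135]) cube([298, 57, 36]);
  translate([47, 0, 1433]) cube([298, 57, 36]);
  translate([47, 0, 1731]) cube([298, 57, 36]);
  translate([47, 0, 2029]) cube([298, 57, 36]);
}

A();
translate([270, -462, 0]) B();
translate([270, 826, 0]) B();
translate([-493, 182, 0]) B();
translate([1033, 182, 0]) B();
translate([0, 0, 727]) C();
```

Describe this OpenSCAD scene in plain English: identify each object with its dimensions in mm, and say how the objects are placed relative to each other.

A is a rectangular dining table. The top is 843×636×30 mm with its upper surface at z = 727 mm. It stands on four round legs of 48 mm diameter, each leg's bounding box inset 35 mm from the nearest pair of top edges, running from the floor to the underside of the top.

B is a four-legged stool. The seat is a 303×272×24 mm slab whose top surface is at z = 405 mm; four round legs, each 26 mm in diameter, run from the floor (z = 0) to the underside of the seat, each leg's axis is inset half a diameter from the nearest pair of seat edges (so the leg's bounding box is flush with the corner).

C is a wooden ladder with two side rails of 47×57 mm section and 2302 mm height, set 392 mm apart overall. Between them run 7 rectangular rungs (57 mm deep, 36 mm thick), front faces flush with the rails' −y face. The bottom of the first rung is 241 mm above the floor and each subsequent rung is 298 mm higher than the one below.

Four stools sit around the table at the −y, +y, −x, +x sides. The ladder is on top of the table.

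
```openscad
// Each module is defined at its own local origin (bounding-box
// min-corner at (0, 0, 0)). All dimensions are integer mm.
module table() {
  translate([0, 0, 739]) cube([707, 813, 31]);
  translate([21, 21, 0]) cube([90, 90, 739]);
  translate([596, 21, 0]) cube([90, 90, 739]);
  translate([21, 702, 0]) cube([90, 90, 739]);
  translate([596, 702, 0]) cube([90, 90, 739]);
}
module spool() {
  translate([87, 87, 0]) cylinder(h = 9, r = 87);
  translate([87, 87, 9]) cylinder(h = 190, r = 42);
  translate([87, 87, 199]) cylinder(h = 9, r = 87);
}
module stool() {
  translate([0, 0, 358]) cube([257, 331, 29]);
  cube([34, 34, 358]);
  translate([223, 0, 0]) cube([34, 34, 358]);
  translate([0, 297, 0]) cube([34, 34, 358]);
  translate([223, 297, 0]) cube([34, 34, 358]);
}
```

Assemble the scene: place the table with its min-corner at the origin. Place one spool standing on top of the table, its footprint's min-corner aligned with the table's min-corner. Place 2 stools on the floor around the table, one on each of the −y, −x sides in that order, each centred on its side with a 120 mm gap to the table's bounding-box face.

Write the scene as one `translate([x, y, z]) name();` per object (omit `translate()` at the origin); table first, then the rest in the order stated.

table();
translate([0, 0, 770]) spool();
translate([225, -451, 0]) stool();
translate([-377, 241, 0]) stool();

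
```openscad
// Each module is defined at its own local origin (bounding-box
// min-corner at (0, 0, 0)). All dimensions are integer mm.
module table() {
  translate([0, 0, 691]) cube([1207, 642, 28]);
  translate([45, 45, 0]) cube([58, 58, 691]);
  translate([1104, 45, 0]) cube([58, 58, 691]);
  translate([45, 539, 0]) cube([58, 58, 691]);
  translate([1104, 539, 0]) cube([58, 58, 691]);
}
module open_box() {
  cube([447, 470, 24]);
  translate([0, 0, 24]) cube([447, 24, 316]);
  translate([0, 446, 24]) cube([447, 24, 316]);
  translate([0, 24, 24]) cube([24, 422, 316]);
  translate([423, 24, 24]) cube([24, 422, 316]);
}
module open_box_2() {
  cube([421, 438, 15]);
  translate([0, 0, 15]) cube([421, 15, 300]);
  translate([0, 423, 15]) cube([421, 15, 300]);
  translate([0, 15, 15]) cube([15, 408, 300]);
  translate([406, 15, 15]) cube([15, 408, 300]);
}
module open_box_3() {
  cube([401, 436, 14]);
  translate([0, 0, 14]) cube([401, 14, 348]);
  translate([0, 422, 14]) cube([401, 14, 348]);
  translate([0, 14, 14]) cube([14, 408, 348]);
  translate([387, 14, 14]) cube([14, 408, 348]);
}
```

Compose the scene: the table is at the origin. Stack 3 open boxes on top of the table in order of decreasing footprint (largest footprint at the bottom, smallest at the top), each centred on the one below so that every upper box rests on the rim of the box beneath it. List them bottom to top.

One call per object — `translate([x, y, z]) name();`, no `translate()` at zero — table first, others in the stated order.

table();
translate([380, 86, 719]) open_box();
translate([393, 102, 1059]) open_box_2();
translate([403, 103, 1374]) open_box_3();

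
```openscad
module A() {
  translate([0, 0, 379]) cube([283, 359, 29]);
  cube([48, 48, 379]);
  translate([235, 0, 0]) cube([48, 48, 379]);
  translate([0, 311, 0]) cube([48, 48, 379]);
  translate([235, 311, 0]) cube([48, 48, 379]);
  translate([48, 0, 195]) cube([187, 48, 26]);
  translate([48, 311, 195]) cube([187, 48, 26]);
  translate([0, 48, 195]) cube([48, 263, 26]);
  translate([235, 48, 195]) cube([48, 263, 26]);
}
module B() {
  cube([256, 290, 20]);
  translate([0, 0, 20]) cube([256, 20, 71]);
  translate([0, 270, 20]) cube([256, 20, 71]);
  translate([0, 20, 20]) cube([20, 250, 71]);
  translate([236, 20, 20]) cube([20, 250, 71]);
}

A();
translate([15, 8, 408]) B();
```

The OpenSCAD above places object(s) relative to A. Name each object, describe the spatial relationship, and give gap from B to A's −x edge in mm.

A is a stool. B is an open box. The open box is on top of the stool. The gap from the open box to the stool's −x edge is 15 mm.

The open box's min-x is at 15; the stool's min-x is 0; gap = 15 mm.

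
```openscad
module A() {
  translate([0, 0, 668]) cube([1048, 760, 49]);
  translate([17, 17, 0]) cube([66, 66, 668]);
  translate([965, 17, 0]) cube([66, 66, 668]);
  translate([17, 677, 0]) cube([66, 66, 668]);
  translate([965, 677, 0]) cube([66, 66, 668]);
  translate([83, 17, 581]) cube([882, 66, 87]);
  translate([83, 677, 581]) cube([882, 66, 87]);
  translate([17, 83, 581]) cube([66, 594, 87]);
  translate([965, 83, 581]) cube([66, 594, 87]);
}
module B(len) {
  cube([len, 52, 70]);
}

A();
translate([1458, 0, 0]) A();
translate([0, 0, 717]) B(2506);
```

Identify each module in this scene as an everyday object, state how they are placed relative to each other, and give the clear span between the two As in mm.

A is a table. B is a beam. A beam spans the tops of two tables. The clear span between the two tables is 410 mm.

Second table starts at x = 1458; first ends at x = 1048; clear span = 1458 − 1048 = 410 mm.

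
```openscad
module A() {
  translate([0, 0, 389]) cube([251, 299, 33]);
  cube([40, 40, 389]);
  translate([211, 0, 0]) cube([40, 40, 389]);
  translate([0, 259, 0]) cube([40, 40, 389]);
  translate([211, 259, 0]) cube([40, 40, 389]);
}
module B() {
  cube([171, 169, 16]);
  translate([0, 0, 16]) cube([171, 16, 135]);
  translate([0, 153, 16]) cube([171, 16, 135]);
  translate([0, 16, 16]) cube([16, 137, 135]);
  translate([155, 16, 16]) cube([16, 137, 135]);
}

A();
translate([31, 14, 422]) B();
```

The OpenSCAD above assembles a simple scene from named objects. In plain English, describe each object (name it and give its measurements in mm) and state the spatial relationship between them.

A is a simple wooden stool: a rectangular seat 251 mm (x) by 299 mm (y), 33 mm thick, top face at z = 422 mm, on four square legs, each 40×40 mm in cross-section. The legs rest on z = 0, each flush with a corner of the seat.

B is an open-topped rectangular box: outside dimensions 171×169×151 mm, with a uniform wall and base thickness of 16 mm. The base is a full 171×169 slab on the floor; four walls sit on top of the base. The front and back walls (the −y and +y sides) span the full width; the two side walls fit between them.

The open box is on top of the stool.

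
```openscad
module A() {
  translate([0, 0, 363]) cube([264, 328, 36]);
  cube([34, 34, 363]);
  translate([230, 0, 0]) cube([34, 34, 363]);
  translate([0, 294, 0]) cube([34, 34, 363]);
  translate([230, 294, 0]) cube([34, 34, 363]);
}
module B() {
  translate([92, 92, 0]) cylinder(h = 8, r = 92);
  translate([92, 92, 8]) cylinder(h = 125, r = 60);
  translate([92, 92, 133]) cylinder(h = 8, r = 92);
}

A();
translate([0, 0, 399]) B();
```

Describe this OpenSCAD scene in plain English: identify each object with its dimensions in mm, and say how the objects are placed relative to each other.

A is a four-legged stool. The seat is a 264×328×36 mm slab whose top surface is at z = 399 mm; four square legs, each 34×34 mm in cross-section, run from the floor (z = 0) to the underside of the seat, each flush with a corner of the seat.

B is a spool: two coaxial disc flanges of radius 92 mm and thickness 8 mm, joined by a core cylinder of radius 60 mm and height 125 mm. The lower flange rests on z = 0 and the three cylinders share a vertical axis.

The spool is on top of the stool.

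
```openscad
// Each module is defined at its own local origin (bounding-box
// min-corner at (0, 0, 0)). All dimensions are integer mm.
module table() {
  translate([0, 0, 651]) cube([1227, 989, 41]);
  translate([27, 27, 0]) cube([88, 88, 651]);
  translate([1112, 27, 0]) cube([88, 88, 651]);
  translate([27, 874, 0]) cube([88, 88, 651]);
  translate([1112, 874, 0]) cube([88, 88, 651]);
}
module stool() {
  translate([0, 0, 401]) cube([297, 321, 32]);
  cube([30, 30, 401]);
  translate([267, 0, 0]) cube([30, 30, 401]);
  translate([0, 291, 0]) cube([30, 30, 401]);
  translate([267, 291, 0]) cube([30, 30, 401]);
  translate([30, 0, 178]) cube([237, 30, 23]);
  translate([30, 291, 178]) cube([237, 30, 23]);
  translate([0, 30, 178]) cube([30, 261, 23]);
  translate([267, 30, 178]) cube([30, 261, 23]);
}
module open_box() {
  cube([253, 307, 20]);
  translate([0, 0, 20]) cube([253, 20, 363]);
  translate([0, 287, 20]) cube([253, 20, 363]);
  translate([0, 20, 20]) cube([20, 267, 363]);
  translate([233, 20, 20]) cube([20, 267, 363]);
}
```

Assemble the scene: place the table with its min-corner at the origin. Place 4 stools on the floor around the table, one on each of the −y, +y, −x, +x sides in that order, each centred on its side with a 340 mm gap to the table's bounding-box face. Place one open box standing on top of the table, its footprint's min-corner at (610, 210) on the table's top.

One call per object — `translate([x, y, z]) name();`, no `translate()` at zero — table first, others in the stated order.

table();
translate([465, -661, 0]) stool();
translate([465, 1329, 0]) stool();
translate([-637, 334, 0]) stool();
translate([1567, 334, 0]) stool();
translate([610, 210, 692]) open_box();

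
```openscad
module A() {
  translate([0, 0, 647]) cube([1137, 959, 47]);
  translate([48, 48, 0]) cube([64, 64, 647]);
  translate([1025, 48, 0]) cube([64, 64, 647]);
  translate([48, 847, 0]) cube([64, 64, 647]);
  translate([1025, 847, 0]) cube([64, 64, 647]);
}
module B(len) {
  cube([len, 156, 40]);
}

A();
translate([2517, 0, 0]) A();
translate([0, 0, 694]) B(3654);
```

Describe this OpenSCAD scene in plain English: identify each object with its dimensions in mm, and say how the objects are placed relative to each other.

A is a table: top 1137 mm (x) × 959 mm (y), 47 mm thick, upper face at z = 694 mm, on four 64×64 mm square legs, each inset 48 mm from the nearest pair of top edges, running from z = 0 to the bottom of the top.

B is a rectangular beam 3654 mm long (x), 156 mm deep (y), 40 mm thick (z).

The beam spans the tops of two tables placed 1380 mm apart, resting at z = 694 mm.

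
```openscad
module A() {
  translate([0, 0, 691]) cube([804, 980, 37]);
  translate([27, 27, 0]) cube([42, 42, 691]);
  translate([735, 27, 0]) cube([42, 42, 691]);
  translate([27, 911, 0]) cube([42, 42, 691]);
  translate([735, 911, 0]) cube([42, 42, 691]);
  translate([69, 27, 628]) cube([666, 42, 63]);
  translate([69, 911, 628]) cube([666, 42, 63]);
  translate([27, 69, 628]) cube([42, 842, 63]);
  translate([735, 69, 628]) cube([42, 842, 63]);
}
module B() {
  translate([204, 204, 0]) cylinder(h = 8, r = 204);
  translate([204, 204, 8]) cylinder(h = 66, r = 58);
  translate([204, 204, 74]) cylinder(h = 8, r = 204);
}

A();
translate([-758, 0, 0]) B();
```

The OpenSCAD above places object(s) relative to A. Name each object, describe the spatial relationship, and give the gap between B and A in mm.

A is a table. B is a spool. The spool is on the floor beside the table on its −x side. The gap between the spool and the table is 350 mm.

The spool's nearest face is 350 mm from the table's −x face.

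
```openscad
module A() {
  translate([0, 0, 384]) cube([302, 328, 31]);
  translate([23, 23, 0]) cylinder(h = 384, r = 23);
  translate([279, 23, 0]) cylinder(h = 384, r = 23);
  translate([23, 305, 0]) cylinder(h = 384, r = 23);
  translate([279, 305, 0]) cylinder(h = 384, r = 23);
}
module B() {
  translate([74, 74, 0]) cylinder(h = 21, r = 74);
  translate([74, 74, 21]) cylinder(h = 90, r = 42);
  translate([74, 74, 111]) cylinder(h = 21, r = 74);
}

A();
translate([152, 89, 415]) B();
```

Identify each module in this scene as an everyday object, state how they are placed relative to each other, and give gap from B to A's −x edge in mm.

The spool's min-x is at 152; the stool's min-x is 0; gap = 152 mm.

A is a stool. B is a spool. The spool is on top of the stool. The gap from the spool to the stool's −x edge is 152 mm.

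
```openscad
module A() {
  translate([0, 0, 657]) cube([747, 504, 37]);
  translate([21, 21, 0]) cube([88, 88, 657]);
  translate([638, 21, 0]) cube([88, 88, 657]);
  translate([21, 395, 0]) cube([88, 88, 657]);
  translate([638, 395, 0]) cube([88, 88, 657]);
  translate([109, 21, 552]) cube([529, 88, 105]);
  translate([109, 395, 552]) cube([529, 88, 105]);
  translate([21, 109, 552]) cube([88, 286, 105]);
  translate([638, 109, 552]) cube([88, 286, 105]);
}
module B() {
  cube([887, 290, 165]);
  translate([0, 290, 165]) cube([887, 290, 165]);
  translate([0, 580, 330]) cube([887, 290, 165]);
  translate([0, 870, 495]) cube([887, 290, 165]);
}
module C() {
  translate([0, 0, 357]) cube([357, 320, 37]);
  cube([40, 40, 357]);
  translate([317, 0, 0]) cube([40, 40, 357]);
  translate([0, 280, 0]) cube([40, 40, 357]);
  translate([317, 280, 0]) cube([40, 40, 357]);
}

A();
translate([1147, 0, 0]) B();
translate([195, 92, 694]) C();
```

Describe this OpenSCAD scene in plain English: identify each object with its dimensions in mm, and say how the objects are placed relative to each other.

A is a table with a 747×504 mm rectangular top, 37 mm thick, top surface at z = 694 mm, supported by four 88×88 mm square legs, each inset 21 mm from the nearest pair of top edges, running from the floor. Four apron rails, 88 mm thick and 105 mm tall, run between adjacent legs with their top edges flush with the underside of the top and their outer faces flush with the legs' outer faces.

B is a run of 4 identical solid stair steps. Each tread is 887×290 mm and each step block is 165 mm high. Step 1 rests on the floor; step k is offset from step 1 by (k−1)×290 mm in y and (k−1)×165 mm in z.

C is a simple wooden stool: a rectangular seat 357 mm (x) by 320 mm (y), 37 mm thick, top face at z = 394 mm, on four square legs, each 40×40 mm in cross-section. The legs rest on z = 0, each flush with a corner of the seat.

The staircase is on the floor beside the table on its +x side. The stool is on top of the table, centred.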